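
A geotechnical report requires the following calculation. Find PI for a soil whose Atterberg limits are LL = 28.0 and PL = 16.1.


Result: 11.9

Derivation:
Using PI = LL - PL
PI = 28.0 - 16.1
PI = 11.9


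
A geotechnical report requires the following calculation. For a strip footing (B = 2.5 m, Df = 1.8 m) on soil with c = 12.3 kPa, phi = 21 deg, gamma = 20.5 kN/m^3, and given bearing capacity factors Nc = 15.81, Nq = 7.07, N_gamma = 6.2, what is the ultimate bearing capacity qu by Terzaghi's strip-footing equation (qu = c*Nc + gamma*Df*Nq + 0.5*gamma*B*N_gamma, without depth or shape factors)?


Compute qu = c*Nc + gamma*Df*Nq + 0.5*gamma*B*N_gamma
Term 1: 12.3 * 15.81 = 194.463
Term 2: 20.5 * 1.8 * 7.07 = 260.883
Term 3: 0.5 * 20.5 * 2.5 * 6.2 = 158.875
qu = 194.463 + 260.883 + 158.875
qu = 614.22 kPa


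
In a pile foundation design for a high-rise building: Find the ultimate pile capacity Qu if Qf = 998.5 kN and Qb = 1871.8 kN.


Using Qu = Qf + Qb
Qu = 998.5 + 1871.8
Qu = 2870.3 kN


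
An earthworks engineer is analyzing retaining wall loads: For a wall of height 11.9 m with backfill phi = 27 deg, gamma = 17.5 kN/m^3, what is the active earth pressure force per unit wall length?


Result: 465.31 kN/m

Derivation:
Compute active earth pressure coefficient:
Ka = tan^2(45 - phi/2) = tan^2(31.5) = 0.375525
Compute active force:
Pa = 0.5 * Ka * gamma * H^2
Pa = 0.5 * 0.375525 * 17.5 * 11.9^2
Pa = 465.31 kN/m


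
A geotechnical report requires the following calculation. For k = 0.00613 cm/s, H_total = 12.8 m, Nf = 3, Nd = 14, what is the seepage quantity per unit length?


Convert k to m/s for unit consistency with H:
k = 0.00613 cm/s = 0.00613 / 100 m/s = 6.13e-05 m/s
Using q = k * H * Nf / Nd
Nf / Nd = 3 / 14 = 0.2143
q = 6.13e-05 * 12.8 * 0.2143
q = 0.0001681 m^3/s per m


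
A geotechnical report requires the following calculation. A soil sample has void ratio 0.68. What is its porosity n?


Result: 0.4048

Derivation:
Using the relation n = e / (1 + e)
n = 0.68 / (1 + 0.68)
n = 0.68 / 1.68
n = 0.4048


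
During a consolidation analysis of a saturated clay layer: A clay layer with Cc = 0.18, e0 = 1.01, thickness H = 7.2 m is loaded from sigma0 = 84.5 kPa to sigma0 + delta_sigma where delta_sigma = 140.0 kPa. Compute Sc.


Result: 0.2736 m

Derivation:
Using Sc = Cc * H / (1 + e0) * log10((sigma0 + delta_sigma) / sigma0)
Stress ratio = (84.5 + 140.0) / 84.5 = 2.6568
log10(2.6568) = 0.42436
Cc * H / (1 + e0) = 0.18 * 7.2 / (1 + 1.01) = 0.644776
Sc = 0.644776 * 0.42436
Sc = 0.2736 m


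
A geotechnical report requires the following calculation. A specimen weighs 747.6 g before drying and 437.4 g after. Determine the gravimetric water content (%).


Using w = (m_wet - m_dry) / m_dry * 100
m_wet - m_dry = 747.6 - 437.4 = 310.2 g
w = 310.2 / 437.4 * 100
w = 70.92 %


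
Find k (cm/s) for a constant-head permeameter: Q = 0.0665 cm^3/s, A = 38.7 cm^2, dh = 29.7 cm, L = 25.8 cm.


Result: 0.001493 cm/s

Derivation:
Compute hydraulic gradient:
i = dh / L = 29.7 / 25.8 = 1.15116
Then apply Darcy's law:
k = Q / (A * i)
k = 0.0665 / (38.7 * 1.15116)
k = 0.0665 / 44.55
k = 0.001493 cm/s


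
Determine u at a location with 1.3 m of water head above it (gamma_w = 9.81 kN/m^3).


Using u = gamma_w * h_w
u = 9.81 * 1.3
u = 12.75 kPa


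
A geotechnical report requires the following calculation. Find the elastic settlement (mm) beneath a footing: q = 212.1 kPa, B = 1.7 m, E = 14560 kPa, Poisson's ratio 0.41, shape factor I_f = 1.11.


Result: 22.868 mm

Derivation:
Using Se = q * B * (1 - nu^2) * I_f / E
1 - nu^2 = 1 - 0.41^2 = 0.8319
Se = 212.1 * 1.7 * 0.8319 * 1.11 / 14560
Se = 0.022868 m
Convert to mm: Se = 0.022868 * 1000 = 22.868 mm


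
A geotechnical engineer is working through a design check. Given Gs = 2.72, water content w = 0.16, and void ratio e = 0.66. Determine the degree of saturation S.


Using S = Gs * w / e
S = 2.72 * 0.16 / 0.66
S = 0.6594


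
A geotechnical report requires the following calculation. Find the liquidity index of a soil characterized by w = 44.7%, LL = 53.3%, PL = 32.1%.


First compute the plasticity index:
PI = LL - PL = 53.3 - 32.1 = 21.2
Then compute the liquidity index:
LI = (w - PL) / PI
LI = (44.7 - 32.1) / 21.2
LI = 0.594


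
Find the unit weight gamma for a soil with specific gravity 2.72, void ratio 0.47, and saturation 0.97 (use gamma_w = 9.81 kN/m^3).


Using gamma = gamma_w * (Gs + S*e) / (1 + e)
Numerator: Gs + S*e = 2.72 + 0.97*0.47 = 3.1759
Denominator: 1 + e = 1 + 0.47 = 1.47
gamma = 9.81 * 3.1759 / 1.47
gamma = 21.194 kN/m^3


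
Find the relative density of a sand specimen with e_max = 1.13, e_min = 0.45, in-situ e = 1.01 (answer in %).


Using Dr = (e_max - e) / (e_max - e_min) * 100
e_max - e = 1.13 - 1.01 = 0.12
e_max - e_min = 1.13 - 0.45 = 0.68
Dr = 0.12 / 0.68 * 100
Dr = 17.65 %


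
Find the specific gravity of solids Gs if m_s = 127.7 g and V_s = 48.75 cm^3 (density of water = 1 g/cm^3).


Using Gs = m_s / (V_s * rho_w)
Since rho_w = 1 g/cm^3:
Gs = 127.7 / 48.75
Gs = 2.619


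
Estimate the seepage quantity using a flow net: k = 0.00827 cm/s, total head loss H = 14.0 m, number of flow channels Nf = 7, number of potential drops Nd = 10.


Result: 0.0008105 m^3/s per m

Derivation:
Convert k to m/s for unit consistency with H:
k = 0.00827 cm/s = 0.00827 / 100 m/s = 8.27e-05 m/s
Using q = k * H * Nf / Nd
Nf / Nd = 7 / 10 = 0.7
q = 8.27e-05 * 14.0 * 0.7
q = 0.0008105 m^3/s per m


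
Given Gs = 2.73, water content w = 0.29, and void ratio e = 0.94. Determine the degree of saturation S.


Using S = Gs * w / e
S = 2.73 * 0.29 / 0.94
S = 0.8422


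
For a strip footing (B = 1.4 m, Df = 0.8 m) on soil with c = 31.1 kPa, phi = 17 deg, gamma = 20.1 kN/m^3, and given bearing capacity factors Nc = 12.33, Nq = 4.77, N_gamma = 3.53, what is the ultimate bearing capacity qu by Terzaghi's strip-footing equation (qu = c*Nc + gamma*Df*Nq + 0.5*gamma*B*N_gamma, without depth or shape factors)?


Compute qu = c*Nc + gamma*Df*Nq + 0.5*gamma*B*N_gamma
Term 1: 31.1 * 12.33 = 383.463
Term 2: 20.1 * 0.8 * 4.77 = 76.7016
Term 3: 0.5 * 20.1 * 1.4 * 3.53 = 49.6671
qu = 383.463 + 76.7016 + 49.6671
qu = 509.83 kPa


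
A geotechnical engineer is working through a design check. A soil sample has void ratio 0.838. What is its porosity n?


Using the relation n = e / (1 + e)
n = 0.838 / (1 + 0.838)
n = 0.838 / 1.838
n = 0.4559


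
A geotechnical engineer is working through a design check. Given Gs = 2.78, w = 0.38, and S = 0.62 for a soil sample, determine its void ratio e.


Using the relation e = Gs * w / S
e = 2.78 * 0.38 / 0.62
e = 1.7039


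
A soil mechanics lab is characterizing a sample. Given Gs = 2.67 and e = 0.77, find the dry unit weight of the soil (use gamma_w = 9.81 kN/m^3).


Result: 14.798 kN/m^3

Derivation:
Using gamma_d = Gs * gamma_w / (1 + e)
gamma_d = 2.67 * 9.81 / (1 + 0.77)
gamma_d = 2.67 * 9.81 / 1.77
gamma_d = 14.798 kN/m^3


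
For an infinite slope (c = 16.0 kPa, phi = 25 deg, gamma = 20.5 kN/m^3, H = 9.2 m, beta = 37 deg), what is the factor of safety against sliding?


Result: 0.795

Derivation:
Using Fs = c / (gamma*H*sin(beta)*cos(beta)) + tan(phi)/tan(beta)
Cohesion contribution = 16.0 / (20.5*9.2*sin(37)*cos(37))
Cohesion contribution = 0.176509
Friction contribution = tan(25)/tan(37) = 0.618811
Fs = 0.176509 + 0.618811
Fs = 0.795


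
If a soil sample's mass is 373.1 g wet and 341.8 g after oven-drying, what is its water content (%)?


Using w = (m_wet - m_dry) / m_dry * 100
m_wet - m_dry = 373.1 - 341.8 = 31.3 g
w = 31.3 / 341.8 * 100
w = 9.16 %


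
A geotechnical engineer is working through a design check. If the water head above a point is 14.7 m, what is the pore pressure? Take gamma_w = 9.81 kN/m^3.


Using u = gamma_w * h_w
u = 9.81 * 14.7
u = 144.21 kPa


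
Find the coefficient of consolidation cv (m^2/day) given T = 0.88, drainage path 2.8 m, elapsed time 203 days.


Using cv = T * H_dr^2 / t
H_dr^2 = 2.8^2 = 7.84
cv = 0.88 * 7.84 / 203
cv = 0.03399 m^2/day


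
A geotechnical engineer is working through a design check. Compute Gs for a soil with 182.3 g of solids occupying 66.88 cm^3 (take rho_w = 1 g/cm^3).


Result: 2.726

Derivation:
Using Gs = m_s / (V_s * rho_w)
Since rho_w = 1 g/cm^3:
Gs = 182.3 / 66.88
Gs = 2.726


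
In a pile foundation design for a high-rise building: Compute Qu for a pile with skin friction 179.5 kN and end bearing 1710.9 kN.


Using Qu = Qf + Qb
Qu = 179.5 + 1710.9
Qu = 1890.4 kN


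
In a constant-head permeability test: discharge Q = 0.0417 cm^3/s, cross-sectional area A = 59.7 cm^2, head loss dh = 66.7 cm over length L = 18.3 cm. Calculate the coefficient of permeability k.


Result: 0.000192 cm/s

Derivation:
Compute hydraulic gradient:
i = dh / L = 66.7 / 18.3 = 3.64481
Then apply Darcy's law:
k = Q / (A * i)
k = 0.0417 / (59.7 * 3.64481)
k = 0.0417 / 217.595
k = 0.000192 cm/s


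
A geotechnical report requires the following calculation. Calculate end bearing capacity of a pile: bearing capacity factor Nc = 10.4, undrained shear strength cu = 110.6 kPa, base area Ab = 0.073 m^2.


Using Qb = Nc * cu * Ab
Qb = 10.4 * 110.6 * 0.073
Qb = 83.97 kN


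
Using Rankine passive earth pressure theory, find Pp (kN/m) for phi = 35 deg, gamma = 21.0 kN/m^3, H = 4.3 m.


Result: 716.43 kN/m

Derivation:
Compute passive earth pressure coefficient:
Kp = tan^2(45 + phi/2) = tan^2(62.5) = 3.690172
Compute passive force:
Pp = 0.5 * Kp * gamma * H^2
Pp = 0.5 * 3.690172 * 21.0 * 4.3^2
Pp = 716.43 kN/m


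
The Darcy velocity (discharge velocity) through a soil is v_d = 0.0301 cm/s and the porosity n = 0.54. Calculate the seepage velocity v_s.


Using v_s = v_d / n
v_s = 0.0301 / 0.54
v_s = 0.05574 cm/s


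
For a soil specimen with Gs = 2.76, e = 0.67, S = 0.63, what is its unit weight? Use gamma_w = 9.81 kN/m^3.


Using gamma = gamma_w * (Gs + S*e) / (1 + e)
Numerator: Gs + S*e = 2.76 + 0.63*0.67 = 3.1821
Denominator: 1 + e = 1 + 0.67 = 1.67
gamma = 9.81 * 3.1821 / 1.67
gamma = 18.692 kN/m^3


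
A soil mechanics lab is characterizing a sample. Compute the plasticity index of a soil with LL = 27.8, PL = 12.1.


Result: 15.7

Derivation:
Using PI = LL - PL
PI = 27.8 - 12.1
PI = 15.7


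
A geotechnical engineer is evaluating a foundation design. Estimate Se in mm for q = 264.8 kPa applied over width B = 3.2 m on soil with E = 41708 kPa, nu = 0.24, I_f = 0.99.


Using Se = q * B * (1 - nu^2) * I_f / E
1 - nu^2 = 1 - 0.24^2 = 0.9424
Se = 264.8 * 3.2 * 0.9424 * 0.99 / 41708
Se = 0.018955 m
Convert to mm: Se = 0.018955 * 1000 = 18.955 mm


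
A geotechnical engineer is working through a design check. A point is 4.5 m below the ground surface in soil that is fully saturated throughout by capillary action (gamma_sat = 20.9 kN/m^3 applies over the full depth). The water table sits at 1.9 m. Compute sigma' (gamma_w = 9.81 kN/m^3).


Total stress = gamma_sat * depth
sigma = 20.9 * 4.5 = 94.05 kPa
Pore water pressure u = gamma_w * (depth - d_wt)
u = 9.81 * (4.5 - 1.9) = 25.506 kPa
Effective stress = sigma - u
sigma' = 94.05 - 25.506 = 68.54 kPa


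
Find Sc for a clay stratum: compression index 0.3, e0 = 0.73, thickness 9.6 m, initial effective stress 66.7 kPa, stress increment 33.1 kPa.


Result: 0.2913 m

Derivation:
Using Sc = Cc * H / (1 + e0) * log10((sigma0 + delta_sigma) / sigma0)
Stress ratio = (66.7 + 33.1) / 66.7 = 1.49625
log10(1.49625) = 0.175005
Cc * H / (1 + e0) = 0.3 * 9.6 / (1 + 0.73) = 1.66474
Sc = 1.66474 * 0.175005
Sc = 0.2913 m


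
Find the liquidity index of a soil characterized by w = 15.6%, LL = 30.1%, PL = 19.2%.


First compute the plasticity index:
PI = LL - PL = 30.1 - 19.2 = 10.9
Then compute the liquidity index:
LI = (w - PL) / PI
LI = (15.6 - 19.2) / 10.9
LI = -0.33


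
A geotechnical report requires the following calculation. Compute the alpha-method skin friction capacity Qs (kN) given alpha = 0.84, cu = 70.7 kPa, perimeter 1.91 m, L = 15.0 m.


Result: 1701.47 kN

Derivation:
Using Qs = alpha * cu * perimeter * L
Qs = 0.84 * 70.7 * 1.91 * 15.0
Qs = 1701.47 kN


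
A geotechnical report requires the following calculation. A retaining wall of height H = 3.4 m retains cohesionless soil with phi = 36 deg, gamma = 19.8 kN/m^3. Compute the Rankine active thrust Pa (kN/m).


Compute active earth pressure coefficient:
Ka = tan^2(45 - phi/2) = tan^2(27.0) = 0.259616
Compute active force:
Pa = 0.5 * Ka * gamma * H^2
Pa = 0.5 * 0.259616 * 19.8 * 3.4^2
Pa = 29.71 kN/m


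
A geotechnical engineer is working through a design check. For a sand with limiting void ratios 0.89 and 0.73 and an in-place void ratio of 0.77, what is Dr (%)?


Using Dr = (e_max - e) / (e_max - e_min) * 100
e_max - e = 0.89 - 0.77 = 0.12
e_max - e_min = 0.89 - 0.73 = 0.16
Dr = 0.12 / 0.16 * 100
Dr = 75.0 %


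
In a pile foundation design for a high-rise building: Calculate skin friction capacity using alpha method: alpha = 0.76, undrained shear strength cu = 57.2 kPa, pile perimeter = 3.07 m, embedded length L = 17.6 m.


Result: 2348.88 kN

Derivation:
Using Qs = alpha * cu * perimeter * L
Qs = 0.76 * 57.2 * 3.07 * 17.6
Qs = 2348.88 kN


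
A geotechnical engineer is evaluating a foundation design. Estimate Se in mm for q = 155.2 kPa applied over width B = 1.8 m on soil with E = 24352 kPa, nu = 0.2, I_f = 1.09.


Result: 12.004 mm

Derivation:
Using Se = q * B * (1 - nu^2) * I_f / E
1 - nu^2 = 1 - 0.2^2 = 0.96
Se = 155.2 * 1.8 * 0.96 * 1.09 / 24352
Se = 0.012004 m
Convert to mm: Se = 0.012004 * 1000 = 12.004 mm


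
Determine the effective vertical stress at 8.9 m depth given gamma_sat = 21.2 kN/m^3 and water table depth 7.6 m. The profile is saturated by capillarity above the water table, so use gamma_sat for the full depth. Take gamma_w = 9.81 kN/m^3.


Result: 175.93 kPa

Derivation:
Total stress = gamma_sat * depth
sigma = 21.2 * 8.9 = 188.68 kPa
Pore water pressure u = gamma_w * (depth - d_wt)
u = 9.81 * (8.9 - 7.6) = 12.753 kPa
Effective stress = sigma - u
sigma' = 188.68 - 12.753 = 175.93 kPa


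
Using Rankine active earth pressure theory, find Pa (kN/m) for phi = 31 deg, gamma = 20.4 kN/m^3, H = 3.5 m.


Compute active earth pressure coefficient:
Ka = tan^2(45 - phi/2) = tan^2(29.5) = 0.320099
Compute active force:
Pa = 0.5 * Ka * gamma * H^2
Pa = 0.5 * 0.320099 * 20.4 * 3.5^2
Pa = 40.0 kN/m


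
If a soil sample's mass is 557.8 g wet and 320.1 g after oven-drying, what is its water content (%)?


Using w = (m_wet - m_dry) / m_dry * 100
m_wet - m_dry = 557.8 - 320.1 = 237.7 g
w = 237.7 / 320.1 * 100
w = 74.26 %


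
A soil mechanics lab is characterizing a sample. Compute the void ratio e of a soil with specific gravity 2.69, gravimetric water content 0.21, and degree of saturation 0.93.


Using the relation e = Gs * w / S
e = 2.69 * 0.21 / 0.93
e = 0.6074


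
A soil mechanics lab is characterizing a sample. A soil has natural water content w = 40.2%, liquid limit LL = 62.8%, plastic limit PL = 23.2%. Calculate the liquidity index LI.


Result: 0.429

Derivation:
First compute the plasticity index:
PI = LL - PL = 62.8 - 23.2 = 39.6
Then compute the liquidity index:
LI = (w - PL) / PI
LI = (40.2 - 23.2) / 39.6
LI = 0.429


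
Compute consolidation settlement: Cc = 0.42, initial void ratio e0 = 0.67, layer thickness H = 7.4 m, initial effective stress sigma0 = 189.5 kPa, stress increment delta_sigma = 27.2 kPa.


Using Sc = Cc * H / (1 + e0) * log10((sigma0 + delta_sigma) / sigma0)
Stress ratio = (189.5 + 27.2) / 189.5 = 1.14354
log10(1.14354) = 0.0582497
Cc * H / (1 + e0) = 0.42 * 7.4 / (1 + 0.67) = 1.86108
Sc = 1.86108 * 0.0582497
Sc = 0.1084 m


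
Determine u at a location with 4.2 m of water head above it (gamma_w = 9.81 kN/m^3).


Result: 41.2 kPa

Derivation:
Using u = gamma_w * h_w
u = 9.81 * 4.2
u = 41.2 kPa


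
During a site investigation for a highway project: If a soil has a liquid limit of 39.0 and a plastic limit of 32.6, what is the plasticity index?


Using PI = LL - PL
PI = 39.0 - 32.6
PI = 6.4


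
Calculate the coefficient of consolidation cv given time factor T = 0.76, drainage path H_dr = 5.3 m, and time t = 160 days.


Result: 0.13343 m^2/day

Derivation:
Using cv = T * H_dr^2 / t
H_dr^2 = 5.3^2 = 28.09
cv = 0.76 * 28.09 / 160
cv = 0.13343 m^2/day


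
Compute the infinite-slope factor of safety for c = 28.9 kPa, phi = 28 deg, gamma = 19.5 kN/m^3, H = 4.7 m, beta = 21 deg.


Using Fs = c / (gamma*H*sin(beta)*cos(beta)) + tan(phi)/tan(beta)
Cohesion contribution = 28.9 / (19.5*4.7*sin(21)*cos(21))
Cohesion contribution = 0.942507
Friction contribution = tan(28)/tan(21) = 1.38515
Fs = 0.942507 + 1.38515
Fs = 2.328


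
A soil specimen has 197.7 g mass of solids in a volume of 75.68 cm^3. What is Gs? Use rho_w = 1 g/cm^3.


Using Gs = m_s / (V_s * rho_w)
Since rho_w = 1 g/cm^3:
Gs = 197.7 / 75.68
Gs = 2.612


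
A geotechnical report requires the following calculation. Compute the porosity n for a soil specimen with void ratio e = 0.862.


Using the relation n = e / (1 + e)
n = 0.862 / (1 + 0.862)
n = 0.862 / 1.862
n = 0.4629


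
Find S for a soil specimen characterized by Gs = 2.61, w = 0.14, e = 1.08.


Using S = Gs * w / e
S = 2.61 * 0.14 / 1.08
S = 0.3383


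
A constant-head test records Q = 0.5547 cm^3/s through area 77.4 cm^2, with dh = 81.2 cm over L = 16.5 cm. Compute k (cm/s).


Compute hydraulic gradient:
i = dh / L = 81.2 / 16.5 = 4.92121
Then apply Darcy's law:
k = Q / (A * i)
k = 0.5547 / (77.4 * 4.92121)
k = 0.5547 / 380.902
k = 0.001456 cm/s


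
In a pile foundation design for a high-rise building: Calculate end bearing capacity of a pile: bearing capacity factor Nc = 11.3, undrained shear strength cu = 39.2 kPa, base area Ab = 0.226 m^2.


Using Qb = Nc * cu * Ab
Qb = 11.3 * 39.2 * 0.226
Qb = 100.11 kN


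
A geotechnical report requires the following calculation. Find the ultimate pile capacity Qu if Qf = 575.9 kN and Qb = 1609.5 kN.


Using Qu = Qf + Qb
Qu = 575.9 + 1609.5
Qu = 2185.4 kN


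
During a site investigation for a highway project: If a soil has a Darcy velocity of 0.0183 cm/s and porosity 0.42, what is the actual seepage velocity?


Using v_s = v_d / n
v_s = 0.0183 / 0.42
v_s = 0.04357 cm/s


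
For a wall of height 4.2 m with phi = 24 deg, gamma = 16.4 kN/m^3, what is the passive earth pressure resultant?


Compute passive earth pressure coefficient:
Kp = tan^2(45 + phi/2) = tan^2(57.0) = 2.371184
Compute passive force:
Pp = 0.5 * Kp * gamma * H^2
Pp = 0.5 * 2.371184 * 16.4 * 4.2^2
Pp = 342.99 kN/m


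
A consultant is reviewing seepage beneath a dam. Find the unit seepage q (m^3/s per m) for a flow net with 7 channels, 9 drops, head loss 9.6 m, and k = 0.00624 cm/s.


Convert k to m/s for unit consistency with H:
k = 0.00624 cm/s = 0.00624 / 100 m/s = 6.24e-05 m/s
Using q = k * H * Nf / Nd
Nf / Nd = 7 / 9 = 0.7778
q = 6.24e-05 * 9.6 * 0.7778
q = 0.0004659 m^3/s per m


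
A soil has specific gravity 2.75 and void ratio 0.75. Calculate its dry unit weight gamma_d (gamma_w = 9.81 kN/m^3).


Using gamma_d = Gs * gamma_w / (1 + e)
gamma_d = 2.75 * 9.81 / (1 + 0.75)
gamma_d = 2.75 * 9.81 / 1.75
gamma_d = 15.416 kN/m^3


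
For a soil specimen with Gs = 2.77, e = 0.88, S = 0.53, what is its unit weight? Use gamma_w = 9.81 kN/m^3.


Result: 16.888 kN/m^3

Derivation:
Using gamma = gamma_w * (Gs + S*e) / (1 + e)
Numerator: Gs + S*e = 2.77 + 0.53*0.88 = 3.2364
Denominator: 1 + e = 1 + 0.88 = 1.88
gamma = 9.81 * 3.2364 / 1.88
gamma = 16.888 kN/m^3


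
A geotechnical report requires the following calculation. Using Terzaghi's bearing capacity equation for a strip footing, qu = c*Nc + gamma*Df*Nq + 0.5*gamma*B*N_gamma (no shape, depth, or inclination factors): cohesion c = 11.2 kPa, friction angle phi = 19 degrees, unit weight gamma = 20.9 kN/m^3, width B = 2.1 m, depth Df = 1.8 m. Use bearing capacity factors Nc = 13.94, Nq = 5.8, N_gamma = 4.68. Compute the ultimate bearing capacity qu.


Result: 477.03 kPa

Derivation:
Compute qu = c*Nc + gamma*Df*Nq + 0.5*gamma*B*N_gamma
Term 1: 11.2 * 13.94 = 156.128
Term 2: 20.9 * 1.8 * 5.8 = 218.196
Term 3: 0.5 * 20.9 * 2.1 * 4.68 = 102.7026
qu = 156.128 + 218.196 + 102.7026
qu = 477.03 kPa


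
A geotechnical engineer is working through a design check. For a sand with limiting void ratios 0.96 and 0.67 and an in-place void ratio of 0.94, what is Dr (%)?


Result: 6.9 %

Derivation:
Using Dr = (e_max - e) / (e_max - e_min) * 100
e_max - e = 0.96 - 0.94 = 0.02
e_max - e_min = 0.96 - 0.67 = 0.29
Dr = 0.02 / 0.29 * 100
Dr = 6.9 %


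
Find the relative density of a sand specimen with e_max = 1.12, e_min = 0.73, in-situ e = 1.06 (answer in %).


Using Dr = (e_max - e) / (e_max - e_min) * 100
e_max - e = 1.12 - 1.06 = 0.06
e_max - e_min = 1.12 - 0.73 = 0.39
Dr = 0.06 / 0.39 * 100
Dr = 15.38 %


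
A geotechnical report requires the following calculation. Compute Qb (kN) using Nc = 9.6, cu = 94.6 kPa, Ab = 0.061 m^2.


Using Qb = Nc * cu * Ab
Qb = 9.6 * 94.6 * 0.061
Qb = 55.4 kN


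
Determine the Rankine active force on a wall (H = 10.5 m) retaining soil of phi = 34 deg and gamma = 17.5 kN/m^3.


Result: 272.73 kN/m

Derivation:
Compute active earth pressure coefficient:
Ka = tan^2(45 - phi/2) = tan^2(28.0) = 0.282715
Compute active force:
Pa = 0.5 * Ka * gamma * H^2
Pa = 0.5 * 0.282715 * 17.5 * 10.5^2
Pa = 272.73 kN/m


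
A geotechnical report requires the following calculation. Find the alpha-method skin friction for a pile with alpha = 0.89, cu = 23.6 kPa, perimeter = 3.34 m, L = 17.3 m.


Using Qs = alpha * cu * perimeter * L
Qs = 0.89 * 23.6 * 3.34 * 17.3
Qs = 1213.65 kN


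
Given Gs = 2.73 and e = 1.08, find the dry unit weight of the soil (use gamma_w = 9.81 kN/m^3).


Using gamma_d = Gs * gamma_w / (1 + e)
gamma_d = 2.73 * 9.81 / (1 + 1.08)
gamma_d = 2.73 * 9.81 / 2.08
gamma_d = 12.876 kN/m^3


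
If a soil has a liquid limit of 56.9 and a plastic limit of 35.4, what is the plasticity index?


Using PI = LL - PL
PI = 56.9 - 35.4
PI = 21.5


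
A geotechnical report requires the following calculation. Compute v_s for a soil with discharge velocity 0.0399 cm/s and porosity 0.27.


Using v_s = v_d / n
v_s = 0.0399 / 0.27
v_s = 0.14778 cm/s


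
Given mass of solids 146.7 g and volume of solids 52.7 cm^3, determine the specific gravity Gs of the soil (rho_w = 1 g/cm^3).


Using Gs = m_s / (V_s * rho_w)
Since rho_w = 1 g/cm^3:
Gs = 146.7 / 52.7
Gs = 2.784


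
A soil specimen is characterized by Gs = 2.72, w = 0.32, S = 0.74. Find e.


Using the relation e = Gs * w / S
e = 2.72 * 0.32 / 0.74
e = 1.1762


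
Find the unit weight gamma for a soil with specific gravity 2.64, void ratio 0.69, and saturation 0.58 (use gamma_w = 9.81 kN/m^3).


Using gamma = gamma_w * (Gs + S*e) / (1 + e)
Numerator: Gs + S*e = 2.64 + 0.58*0.69 = 3.0402
Denominator: 1 + e = 1 + 0.69 = 1.69
gamma = 9.81 * 3.0402 / 1.69
gamma = 17.648 kN/m^3


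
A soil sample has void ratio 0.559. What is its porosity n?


Using the relation n = e / (1 + e)
n = 0.559 / (1 + 0.559)
n = 0.559 / 1.559
n = 0.3586


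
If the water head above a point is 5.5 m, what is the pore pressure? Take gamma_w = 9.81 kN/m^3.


Using u = gamma_w * h_w
u = 9.81 * 5.5
u = 53.96 kPa


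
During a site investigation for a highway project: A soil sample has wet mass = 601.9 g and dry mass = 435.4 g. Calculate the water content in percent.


Using w = (m_wet - m_dry) / m_dry * 100
m_wet - m_dry = 601.9 - 435.4 = 166.5 g
w = 166.5 / 435.4 * 100
w = 38.24 %


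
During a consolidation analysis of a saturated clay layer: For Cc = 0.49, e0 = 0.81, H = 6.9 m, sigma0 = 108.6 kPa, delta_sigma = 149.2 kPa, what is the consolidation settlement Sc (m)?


Using Sc = Cc * H / (1 + e0) * log10((sigma0 + delta_sigma) / sigma0)
Stress ratio = (108.6 + 149.2) / 108.6 = 2.37385
log10(2.37385) = 0.375453
Cc * H / (1 + e0) = 0.49 * 6.9 / (1 + 0.81) = 1.86796
Sc = 1.86796 * 0.375453
Sc = 0.7013 m


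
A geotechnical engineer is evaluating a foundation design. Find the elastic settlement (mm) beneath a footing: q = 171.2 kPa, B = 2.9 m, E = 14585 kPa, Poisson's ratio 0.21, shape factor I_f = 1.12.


Using Se = q * B * (1 - nu^2) * I_f / E
1 - nu^2 = 1 - 0.21^2 = 0.9559
Se = 171.2 * 2.9 * 0.9559 * 1.12 / 14585
Se = 0.036444 m
Convert to mm: Se = 0.036444 * 1000 = 36.444 mm


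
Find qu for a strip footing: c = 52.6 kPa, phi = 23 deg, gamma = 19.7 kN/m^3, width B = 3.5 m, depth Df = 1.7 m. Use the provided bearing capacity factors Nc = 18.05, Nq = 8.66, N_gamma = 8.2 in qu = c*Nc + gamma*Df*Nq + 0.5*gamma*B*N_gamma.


Compute qu = c*Nc + gamma*Df*Nq + 0.5*gamma*B*N_gamma
Term 1: 52.6 * 18.05 = 949.43
Term 2: 19.7 * 1.7 * 8.66 = 290.0234
Term 3: 0.5 * 19.7 * 3.5 * 8.2 = 282.695
qu = 949.43 + 290.0234 + 282.695
qu = 1522.15 kPa


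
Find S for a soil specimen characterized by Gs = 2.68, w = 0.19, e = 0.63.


Using S = Gs * w / e
S = 2.68 * 0.19 / 0.63
S = 0.8083


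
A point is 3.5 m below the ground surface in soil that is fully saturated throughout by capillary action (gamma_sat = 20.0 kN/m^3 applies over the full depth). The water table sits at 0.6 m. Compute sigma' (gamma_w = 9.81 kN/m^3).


Total stress = gamma_sat * depth
sigma = 20.0 * 3.5 = 70.0 kPa
Pore water pressure u = gamma_w * (depth - d_wt)
u = 9.81 * (3.5 - 0.6) = 28.449 kPa
Effective stress = sigma - u
sigma' = 70.0 - 28.449 = 41.55 kPa


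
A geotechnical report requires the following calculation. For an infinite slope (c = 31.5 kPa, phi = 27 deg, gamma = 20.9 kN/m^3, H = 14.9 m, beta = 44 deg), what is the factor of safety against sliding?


Using Fs = c / (gamma*H*sin(beta)*cos(beta)) + tan(phi)/tan(beta)
Cohesion contribution = 31.5 / (20.9*14.9*sin(44)*cos(44))
Cohesion contribution = 0.202429
Friction contribution = tan(27)/tan(44) = 0.527629
Fs = 0.202429 + 0.527629
Fs = 0.73


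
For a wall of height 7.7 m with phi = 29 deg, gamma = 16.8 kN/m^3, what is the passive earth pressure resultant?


Compute passive earth pressure coefficient:
Kp = tan^2(45 + phi/2) = tan^2(59.5) = 2.88206
Compute passive force:
Pp = 0.5 * Kp * gamma * H^2
Pp = 0.5 * 2.88206 * 16.8 * 7.7^2
Pp = 1435.37 kN/m


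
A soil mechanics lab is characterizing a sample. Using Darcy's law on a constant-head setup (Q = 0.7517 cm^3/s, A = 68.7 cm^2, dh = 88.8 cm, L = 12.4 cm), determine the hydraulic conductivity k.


Result: 0.001528 cm/s

Derivation:
Compute hydraulic gradient:
i = dh / L = 88.8 / 12.4 = 7.16129
Then apply Darcy's law:
k = Q / (A * i)
k = 0.7517 / (68.7 * 7.16129)
k = 0.7517 / 491.981
k = 0.001528 cm/s


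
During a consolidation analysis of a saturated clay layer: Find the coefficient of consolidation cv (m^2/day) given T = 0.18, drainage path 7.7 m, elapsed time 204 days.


Using cv = T * H_dr^2 / t
H_dr^2 = 7.7^2 = 59.29
cv = 0.18 * 59.29 / 204
cv = 0.05231 m^2/day


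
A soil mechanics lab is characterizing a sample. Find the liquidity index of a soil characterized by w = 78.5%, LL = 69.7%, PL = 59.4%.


Result: 1.854

Derivation:
First compute the plasticity index:
PI = LL - PL = 69.7 - 59.4 = 10.3
Then compute the liquidity index:
LI = (w - PL) / PI
LI = (78.5 - 59.4) / 10.3
LI = 1.854


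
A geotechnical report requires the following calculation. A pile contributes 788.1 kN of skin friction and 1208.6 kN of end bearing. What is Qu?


Using Qu = Qf + Qb
Qu = 788.1 + 1208.6
Qu = 1996.7 kN


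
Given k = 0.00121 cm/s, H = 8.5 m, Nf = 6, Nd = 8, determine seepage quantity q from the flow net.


Convert k to m/s for unit consistency with H:
k = 0.00121 cm/s = 0.00121 / 100 m/s = 1.21e-05 m/s
Using q = k * H * Nf / Nd
Nf / Nd = 6 / 8 = 0.75
q = 1.21e-05 * 8.5 * 0.75
q = 7.714e-05 m^3/s per m


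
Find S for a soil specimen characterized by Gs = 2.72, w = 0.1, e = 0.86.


Using S = Gs * w / e
S = 2.72 * 0.1 / 0.86
S = 0.3163


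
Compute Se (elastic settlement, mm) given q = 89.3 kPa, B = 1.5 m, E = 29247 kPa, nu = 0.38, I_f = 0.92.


Using Se = q * B * (1 - nu^2) * I_f / E
1 - nu^2 = 1 - 0.38^2 = 0.8556
Se = 89.3 * 1.5 * 0.8556 * 0.92 / 29247
Se = 0.003605 m
Convert to mm: Se = 0.003605 * 1000 = 3.605 mm


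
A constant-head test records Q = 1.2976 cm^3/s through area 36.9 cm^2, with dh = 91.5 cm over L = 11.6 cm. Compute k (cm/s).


Compute hydraulic gradient:
i = dh / L = 91.5 / 11.6 = 7.88793
Then apply Darcy's law:
k = Q / (A * i)
k = 1.2976 / (36.9 * 7.88793)
k = 1.2976 / 291.065
k = 0.004458 cm/s


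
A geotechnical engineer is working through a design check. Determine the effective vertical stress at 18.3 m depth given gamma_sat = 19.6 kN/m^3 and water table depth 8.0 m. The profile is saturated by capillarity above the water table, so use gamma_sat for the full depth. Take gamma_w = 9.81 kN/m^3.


Total stress = gamma_sat * depth
sigma = 19.6 * 18.3 = 358.68 kPa
Pore water pressure u = gamma_w * (depth - d_wt)
u = 9.81 * (18.3 - 8.0) = 101.043 kPa
Effective stress = sigma - u
sigma' = 358.68 - 101.043 = 257.64 kPa


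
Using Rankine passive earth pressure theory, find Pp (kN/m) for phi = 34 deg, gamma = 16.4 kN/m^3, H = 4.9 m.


Compute passive earth pressure coefficient:
Kp = tan^2(45 + phi/2) = tan^2(62.0) = 3.537132
Compute passive force:
Pp = 0.5 * Kp * gamma * H^2
Pp = 0.5 * 3.537132 * 16.4 * 4.9^2
Pp = 696.4 kN/m


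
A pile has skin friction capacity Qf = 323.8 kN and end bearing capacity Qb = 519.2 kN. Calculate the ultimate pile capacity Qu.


Using Qu = Qf + Qb
Qu = 323.8 + 519.2
Qu = 843.0 kN


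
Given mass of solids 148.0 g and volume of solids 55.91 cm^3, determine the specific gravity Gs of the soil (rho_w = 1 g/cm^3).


Result: 2.647

Derivation:
Using Gs = m_s / (V_s * rho_w)
Since rho_w = 1 g/cm^3:
Gs = 148.0 / 55.91
Gs = 2.647


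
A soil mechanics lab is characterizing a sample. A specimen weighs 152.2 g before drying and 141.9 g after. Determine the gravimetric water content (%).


Result: 7.26 %

Derivation:
Using w = (m_wet - m_dry) / m_dry * 100
m_wet - m_dry = 152.2 - 141.9 = 10.3 g
w = 10.3 / 141.9 * 100
w = 7.26 %


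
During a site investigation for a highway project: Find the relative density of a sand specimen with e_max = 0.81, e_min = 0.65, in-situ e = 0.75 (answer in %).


Using Dr = (e_max - e) / (e_max - e_min) * 100
e_max - e = 0.81 - 0.75 = 0.06
e_max - e_min = 0.81 - 0.65 = 0.16
Dr = 0.06 / 0.16 * 100
Dr = 37.5 %


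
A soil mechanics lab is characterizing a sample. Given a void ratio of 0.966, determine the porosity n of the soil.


Using the relation n = e / (1 + e)
n = 0.966 / (1 + 0.966)
n = 0.966 / 1.966
n = 0.4914


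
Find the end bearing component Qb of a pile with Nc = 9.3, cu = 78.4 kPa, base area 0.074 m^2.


Using Qb = Nc * cu * Ab
Qb = 9.3 * 78.4 * 0.074
Qb = 53.95 kN


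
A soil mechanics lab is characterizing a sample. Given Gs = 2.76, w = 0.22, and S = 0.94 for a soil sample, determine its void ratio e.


Using the relation e = Gs * w / S
e = 2.76 * 0.22 / 0.94
e = 0.646


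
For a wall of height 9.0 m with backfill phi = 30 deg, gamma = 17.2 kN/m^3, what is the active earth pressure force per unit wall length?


Result: 232.2 kN/m

Derivation:
Compute active earth pressure coefficient:
Ka = tan^2(45 - phi/2) = tan^2(30.0) = 0.333333
Compute active force:
Pa = 0.5 * Ka * gamma * H^2
Pa = 0.5 * 0.333333 * 17.2 * 9.0^2
Pa = 232.2 kN/m


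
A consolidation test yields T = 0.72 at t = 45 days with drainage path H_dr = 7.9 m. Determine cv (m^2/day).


Using cv = T * H_dr^2 / t
H_dr^2 = 7.9^2 = 62.41
cv = 0.72 * 62.41 / 45
cv = 0.99856 m^2/day


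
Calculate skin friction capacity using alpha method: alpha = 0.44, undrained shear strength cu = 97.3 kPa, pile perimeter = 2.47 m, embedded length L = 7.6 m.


Using Qs = alpha * cu * perimeter * L
Qs = 0.44 * 97.3 * 2.47 * 7.6
Qs = 803.67 kN


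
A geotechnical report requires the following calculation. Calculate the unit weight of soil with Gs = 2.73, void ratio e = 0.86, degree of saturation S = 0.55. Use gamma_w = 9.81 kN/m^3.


Using gamma = gamma_w * (Gs + S*e) / (1 + e)
Numerator: Gs + S*e = 2.73 + 0.55*0.86 = 3.203
Denominator: 1 + e = 1 + 0.86 = 1.86
gamma = 9.81 * 3.203 / 1.86
gamma = 16.893 kN/m^3


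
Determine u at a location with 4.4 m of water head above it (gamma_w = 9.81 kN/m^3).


Using u = gamma_w * h_w
u = 9.81 * 4.4
u = 43.16 kPa


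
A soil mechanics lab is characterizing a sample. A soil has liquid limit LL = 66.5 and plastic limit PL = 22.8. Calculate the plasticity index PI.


Using PI = LL - PL
PI = 66.5 - 22.8
PI = 43.7


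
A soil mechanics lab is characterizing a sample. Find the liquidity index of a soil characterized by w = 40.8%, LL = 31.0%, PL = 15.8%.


Result: 1.645

Derivation:
First compute the plasticity index:
PI = LL - PL = 31.0 - 15.8 = 15.2
Then compute the liquidity index:
LI = (w - PL) / PI
LI = (40.8 - 15.8) / 15.2
LI = 1.645


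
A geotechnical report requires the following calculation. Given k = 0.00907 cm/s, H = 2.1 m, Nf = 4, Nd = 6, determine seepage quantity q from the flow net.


Result: 0.000127 m^3/s per m

Derivation:
Convert k to m/s for unit consistency with H:
k = 0.00907 cm/s = 0.00907 / 100 m/s = 9.07e-05 m/s
Using q = k * H * Nf / Nd
Nf / Nd = 4 / 6 = 0.6667
q = 9.07e-05 * 2.1 * 0.6667
q = 0.000127 m^3/s per m


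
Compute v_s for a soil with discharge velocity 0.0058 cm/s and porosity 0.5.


Result: 0.0116 cm/s

Derivation:
Using v_s = v_d / n
v_s = 0.0058 / 0.5
v_s = 0.0116 cm/s


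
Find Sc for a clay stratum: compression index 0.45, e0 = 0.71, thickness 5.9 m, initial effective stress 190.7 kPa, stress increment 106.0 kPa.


Using Sc = Cc * H / (1 + e0) * log10((sigma0 + delta_sigma) / sigma0)
Stress ratio = (190.7 + 106.0) / 190.7 = 1.55585
log10(1.55585) = 0.191967
Cc * H / (1 + e0) = 0.45 * 5.9 / (1 + 0.71) = 1.55263
Sc = 1.55263 * 0.191967
Sc = 0.2981 m


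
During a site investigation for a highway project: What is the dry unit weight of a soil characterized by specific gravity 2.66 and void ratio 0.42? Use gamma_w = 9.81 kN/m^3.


Using gamma_d = Gs * gamma_w / (1 + e)
gamma_d = 2.66 * 9.81 / (1 + 0.42)
gamma_d = 2.66 * 9.81 / 1.42
gamma_d = 18.376 kN/m^3


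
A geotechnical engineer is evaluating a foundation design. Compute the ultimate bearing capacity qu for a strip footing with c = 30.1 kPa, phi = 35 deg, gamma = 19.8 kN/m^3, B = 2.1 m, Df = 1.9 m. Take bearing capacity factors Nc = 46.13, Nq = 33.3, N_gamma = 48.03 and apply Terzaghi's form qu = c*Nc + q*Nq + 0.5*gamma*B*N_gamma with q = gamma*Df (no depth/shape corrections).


Compute qu = c*Nc + gamma*Df*Nq + 0.5*gamma*B*N_gamma
Term 1: 30.1 * 46.13 = 1388.513
Term 2: 19.8 * 1.9 * 33.3 = 1252.746
Term 3: 0.5 * 19.8 * 2.1 * 48.03 = 998.5437
qu = 1388.513 + 1252.746 + 998.5437
qu = 3639.8 kPa


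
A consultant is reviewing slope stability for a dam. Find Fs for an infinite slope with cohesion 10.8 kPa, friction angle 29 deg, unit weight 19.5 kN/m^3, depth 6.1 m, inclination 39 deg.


Using Fs = c / (gamma*H*sin(beta)*cos(beta)) + tan(phi)/tan(beta)
Cohesion contribution = 10.8 / (19.5*6.1*sin(39)*cos(39))
Cohesion contribution = 0.185646
Friction contribution = tan(29)/tan(39) = 0.684515
Fs = 0.185646 + 0.684515
Fs = 0.87


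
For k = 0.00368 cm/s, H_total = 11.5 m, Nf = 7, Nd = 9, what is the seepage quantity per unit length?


Convert k to m/s for unit consistency with H:
k = 0.00368 cm/s = 0.00368 / 100 m/s = 3.68e-05 m/s
Using q = k * H * Nf / Nd
Nf / Nd = 7 / 9 = 0.7778
q = 3.68e-05 * 11.5 * 0.7778
q = 0.0003292 m^3/s per m


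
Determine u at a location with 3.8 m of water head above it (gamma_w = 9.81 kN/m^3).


Using u = gamma_w * h_w
u = 9.81 * 3.8
u = 37.28 kPa


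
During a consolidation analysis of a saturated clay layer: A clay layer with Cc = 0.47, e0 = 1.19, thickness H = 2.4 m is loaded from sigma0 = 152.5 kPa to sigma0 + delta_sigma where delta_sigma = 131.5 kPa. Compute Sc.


Result: 0.1391 m

Derivation:
Using Sc = Cc * H / (1 + e0) * log10((sigma0 + delta_sigma) / sigma0)
Stress ratio = (152.5 + 131.5) / 152.5 = 1.8623
log10(1.8623) = 0.270048
Cc * H / (1 + e0) = 0.47 * 2.4 / (1 + 1.19) = 0.515068
Sc = 0.515068 * 0.270048
Sc = 0.1391 m


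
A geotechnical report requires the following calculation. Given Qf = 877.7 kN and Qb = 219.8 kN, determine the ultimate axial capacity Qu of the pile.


Using Qu = Qf + Qb
Qu = 877.7 + 219.8
Qu = 1097.5 kN


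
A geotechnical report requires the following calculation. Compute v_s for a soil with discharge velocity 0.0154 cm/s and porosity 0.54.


Using v_s = v_d / n
v_s = 0.0154 / 0.54
v_s = 0.02852 cm/s


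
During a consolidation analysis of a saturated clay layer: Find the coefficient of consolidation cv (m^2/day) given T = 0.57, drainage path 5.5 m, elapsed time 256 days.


Result: 0.06735 m^2/day

Derivation:
Using cv = T * H_dr^2 / t
H_dr^2 = 5.5^2 = 30.25
cv = 0.57 * 30.25 / 256
cv = 0.06735 m^2/day


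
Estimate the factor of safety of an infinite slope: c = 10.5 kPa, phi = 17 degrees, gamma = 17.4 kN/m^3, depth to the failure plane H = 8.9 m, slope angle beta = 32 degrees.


Using Fs = c / (gamma*H*sin(beta)*cos(beta)) + tan(phi)/tan(beta)
Cohesion contribution = 10.5 / (17.4*8.9*sin(32)*cos(32))
Cohesion contribution = 0.150876
Friction contribution = tan(17)/tan(32) = 0.489271
Fs = 0.150876 + 0.489271
Fs = 0.64


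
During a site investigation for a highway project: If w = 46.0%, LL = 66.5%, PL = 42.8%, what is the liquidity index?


First compute the plasticity index:
PI = LL - PL = 66.5 - 42.8 = 23.7
Then compute the liquidity index:
LI = (w - PL) / PI
LI = (46.0 - 42.8) / 23.7
LI = 0.135


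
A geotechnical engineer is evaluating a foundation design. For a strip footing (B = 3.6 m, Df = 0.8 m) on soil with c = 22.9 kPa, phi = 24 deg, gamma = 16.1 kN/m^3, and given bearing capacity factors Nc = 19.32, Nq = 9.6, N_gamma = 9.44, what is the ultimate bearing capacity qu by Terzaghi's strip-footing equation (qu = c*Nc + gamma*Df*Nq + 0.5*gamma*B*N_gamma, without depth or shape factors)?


Compute qu = c*Nc + gamma*Df*Nq + 0.5*gamma*B*N_gamma
Term 1: 22.9 * 19.32 = 442.428
Term 2: 16.1 * 0.8 * 9.6 = 123.648
Term 3: 0.5 * 16.1 * 3.6 * 9.44 = 273.5712
qu = 442.428 + 123.648 + 273.5712
qu = 839.65 kPa


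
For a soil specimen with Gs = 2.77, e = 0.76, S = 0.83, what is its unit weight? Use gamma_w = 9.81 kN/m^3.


Result: 18.956 kN/m^3

Derivation:
Using gamma = gamma_w * (Gs + S*e) / (1 + e)
Numerator: Gs + S*e = 2.77 + 0.83*0.76 = 3.4008
Denominator: 1 + e = 1 + 0.76 = 1.76
gamma = 9.81 * 3.4008 / 1.76
gamma = 18.956 kN/m^3


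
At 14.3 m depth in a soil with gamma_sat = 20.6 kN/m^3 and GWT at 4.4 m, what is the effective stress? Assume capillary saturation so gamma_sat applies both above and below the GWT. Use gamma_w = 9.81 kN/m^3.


Total stress = gamma_sat * depth
sigma = 20.6 * 14.3 = 294.58 kPa
Pore water pressure u = gamma_w * (depth - d_wt)
u = 9.81 * (14.3 - 4.4) = 97.119 kPa
Effective stress = sigma - u
sigma' = 294.58 - 97.119 = 197.46 kPa


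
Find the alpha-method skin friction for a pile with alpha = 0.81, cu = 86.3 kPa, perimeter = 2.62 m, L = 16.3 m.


Using Qs = alpha * cu * perimeter * L
Qs = 0.81 * 86.3 * 2.62 * 16.3
Qs = 2985.28 kN


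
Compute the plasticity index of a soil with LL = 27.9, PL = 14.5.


Using PI = LL - PL
PI = 27.9 - 14.5
PI = 13.4


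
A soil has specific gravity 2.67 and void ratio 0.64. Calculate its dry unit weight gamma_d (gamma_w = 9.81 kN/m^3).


Using gamma_d = Gs * gamma_w / (1 + e)
gamma_d = 2.67 * 9.81 / (1 + 0.64)
gamma_d = 2.67 * 9.81 / 1.64
gamma_d = 15.971 kN/m^3


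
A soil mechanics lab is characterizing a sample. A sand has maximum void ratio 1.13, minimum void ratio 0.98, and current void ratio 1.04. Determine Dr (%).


Result: 60.0 %

Derivation:
Using Dr = (e_max - e) / (e_max - e_min) * 100
e_max - e = 1.13 - 1.04 = 0.09
e_max - e_min = 1.13 - 0.98 = 0.15
Dr = 0.09 / 0.15 * 100
Dr = 60.0 %
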